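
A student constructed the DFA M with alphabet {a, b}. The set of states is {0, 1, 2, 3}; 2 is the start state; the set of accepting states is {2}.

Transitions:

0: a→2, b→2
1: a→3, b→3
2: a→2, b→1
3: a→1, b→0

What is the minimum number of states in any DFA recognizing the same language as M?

4

All states are reachable from the start state.
P0 = {2} | {0,1,3}.
Refine {0,1,3} on symbol a: members go to different blocks, giving {1,3} and {0}.
Split {1,3} by δ(·,b) → {1} and {3}.
Stable partition: {2} | {1} | {0} | {3} — 4 equivalence classes.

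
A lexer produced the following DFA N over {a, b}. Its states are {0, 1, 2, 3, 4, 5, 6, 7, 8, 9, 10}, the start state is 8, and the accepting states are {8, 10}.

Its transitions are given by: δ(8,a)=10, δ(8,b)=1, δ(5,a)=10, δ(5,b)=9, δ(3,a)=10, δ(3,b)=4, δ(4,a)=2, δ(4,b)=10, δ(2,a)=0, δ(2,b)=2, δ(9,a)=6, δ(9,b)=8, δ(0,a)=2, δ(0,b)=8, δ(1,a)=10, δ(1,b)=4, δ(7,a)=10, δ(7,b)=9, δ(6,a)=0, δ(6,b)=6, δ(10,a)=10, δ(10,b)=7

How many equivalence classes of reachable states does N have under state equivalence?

4

First remove the unreachable states {3,5}; 9 states remain.
Start with accepting vs non-accepting: {8,10} | {0,1,2,4,6,7,9}.
On input a, block {0,1,2,4,6,7,9} splits into {0,2,4,6,9} and {1,7}.
Split {0,2,4,6,9} by δ(·,b) → {0,4,9} and {2,6}.
The partition is now stable with 4 blocks: {8,10} | {0,4,9} | {1,7} | {2,6}.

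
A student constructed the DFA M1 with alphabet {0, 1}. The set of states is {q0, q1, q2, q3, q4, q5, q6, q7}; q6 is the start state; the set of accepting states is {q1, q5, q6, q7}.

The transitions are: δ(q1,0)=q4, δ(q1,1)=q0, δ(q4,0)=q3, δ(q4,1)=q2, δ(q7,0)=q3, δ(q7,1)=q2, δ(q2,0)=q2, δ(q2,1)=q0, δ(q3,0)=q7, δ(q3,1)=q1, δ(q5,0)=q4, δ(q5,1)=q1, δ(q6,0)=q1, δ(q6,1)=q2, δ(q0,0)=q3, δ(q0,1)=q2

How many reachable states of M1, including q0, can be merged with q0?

Reachable states from the start: {q0,q1,q2,q3,q4,q6,q7}. Unreachable: {q5} — drop them.
P0 = {q1,q6,q7} | {q0,q2,q3,q4}.
On input 0, block {q1,q6,q7} splits into {q1,q7} and {q6}.
Refine {q0,q2,q3,q4} on symbol 0: members go to different blocks, giving {q0,q2,q4} and {q3}.
On input 0, block {q1,q7} splits into {q1} and {q7}.
Split {q0,q2,q4} by δ(·,0) → {q0,q4} and {q2}.
Stable partition: {q1} | {q0,q4} | {q6} | {q3} | {q7} | {q2} — 6 equivalence classes.
State q0 belongs to the block {q0,q4}, which has 2 states.

2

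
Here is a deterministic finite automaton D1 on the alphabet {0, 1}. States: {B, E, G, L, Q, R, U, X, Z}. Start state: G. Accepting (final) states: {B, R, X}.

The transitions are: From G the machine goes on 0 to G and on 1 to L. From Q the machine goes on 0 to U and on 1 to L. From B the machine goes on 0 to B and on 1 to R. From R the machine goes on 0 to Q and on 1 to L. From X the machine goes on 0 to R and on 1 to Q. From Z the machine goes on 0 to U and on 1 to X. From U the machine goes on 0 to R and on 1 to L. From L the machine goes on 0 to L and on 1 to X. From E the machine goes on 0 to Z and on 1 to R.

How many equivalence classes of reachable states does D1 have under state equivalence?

States {B,E,Z} cannot be reached from the start state, so discard them.
P0 = {R,X} | {G,L,Q,U}.
On input 0, block {R,X} splits into {X} and {R}.
Split {G,L,Q,U} by δ(·,0) → {G,L,Q} and {U}.
Refine {G,L,Q} on symbol 0: members go to different blocks, giving {G,L} and {Q}.
On input 1, block {G,L} splits into {L} and {G}.
No further refinement is possible. Final partition (6 blocks): {X} | {L} | {R} | {U} | {Q} | {G}.

6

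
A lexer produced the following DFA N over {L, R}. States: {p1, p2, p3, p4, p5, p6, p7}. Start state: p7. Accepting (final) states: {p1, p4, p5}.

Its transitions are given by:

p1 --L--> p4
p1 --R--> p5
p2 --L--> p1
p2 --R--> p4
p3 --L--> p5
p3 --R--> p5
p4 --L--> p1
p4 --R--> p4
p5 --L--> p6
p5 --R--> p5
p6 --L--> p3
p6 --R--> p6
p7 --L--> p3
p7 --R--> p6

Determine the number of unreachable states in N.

3

Starting at p7 and following transitions, the reachable set is {p3, p5, p6, p7}. That leaves p1, p2, p4 unreachable — 3 in total.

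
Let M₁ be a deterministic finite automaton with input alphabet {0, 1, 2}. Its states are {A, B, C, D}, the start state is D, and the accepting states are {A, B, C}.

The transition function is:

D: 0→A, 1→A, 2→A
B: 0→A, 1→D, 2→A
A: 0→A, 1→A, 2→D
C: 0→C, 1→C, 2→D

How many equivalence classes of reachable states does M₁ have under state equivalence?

First remove the unreachable states {B,C}; 2 states remain.
Initial partition by acceptance: {A} | {D}.
The partition is now stable with 2 blocks: {A} | {D}.

2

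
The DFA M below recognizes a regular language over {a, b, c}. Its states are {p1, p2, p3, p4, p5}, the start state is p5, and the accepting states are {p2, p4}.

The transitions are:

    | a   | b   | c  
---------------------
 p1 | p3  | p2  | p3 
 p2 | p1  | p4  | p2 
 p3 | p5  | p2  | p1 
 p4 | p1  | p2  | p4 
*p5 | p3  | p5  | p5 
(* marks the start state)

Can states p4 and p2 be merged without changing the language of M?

Every state is reachable, so we keep all 5.
Initial partition by acceptance: {p2,p4} | {p1,p3,p5}.
Refine {p1,p3,p5} on symbol b: members go to different blocks, giving {p1,p3} and {p5}.
Split {p1,p3} by δ(·,a) → {p1} and {p3}.
Stable partition: {p2,p4} | {p1} | {p5} | {p3} — 4 equivalence classes.
p4 and p2 lie in the same block of the stable partition, so they are equivalent — no string distinguishes them.

Yes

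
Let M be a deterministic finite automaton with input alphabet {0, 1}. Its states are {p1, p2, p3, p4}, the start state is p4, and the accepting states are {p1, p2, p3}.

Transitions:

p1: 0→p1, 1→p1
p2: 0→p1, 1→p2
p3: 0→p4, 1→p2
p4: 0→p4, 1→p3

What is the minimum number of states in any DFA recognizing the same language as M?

3

All states are reachable from the start state.
Start with accepting vs non-accepting: {p1,p2,p3} | {p4}.
Split {p1,p2,p3} by δ(·,0) → {p1,p2} and {p3}.
The partition is now stable with 3 blocks: {p1,p2} | {p4} | {p3}.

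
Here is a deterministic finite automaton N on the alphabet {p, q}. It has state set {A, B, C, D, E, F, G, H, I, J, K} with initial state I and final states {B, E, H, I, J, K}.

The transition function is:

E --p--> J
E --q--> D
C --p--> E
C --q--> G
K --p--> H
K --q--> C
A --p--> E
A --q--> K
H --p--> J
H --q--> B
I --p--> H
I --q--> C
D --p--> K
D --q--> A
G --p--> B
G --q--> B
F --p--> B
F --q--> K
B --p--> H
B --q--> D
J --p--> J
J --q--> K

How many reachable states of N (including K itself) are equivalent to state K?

First remove the unreachable states {F}; 10 states remain.
Start with accepting vs non-accepting: {B,E,H,I,J,K} | {A,C,D,G}.
Split {B,E,H,I,J,K} by δ(·,q) → {B,E,I,K} and {H,J}.
Refine {A,C,D,G} on symbol q: members go to different blocks, giving {A,G} and {C,D}.
Stable partition: {B,E,I,K} | {A,G} | {H,J} | {C,D} — 4 equivalence classes.
State K belongs to the block {B,E,I,K}, which has 4 states.

4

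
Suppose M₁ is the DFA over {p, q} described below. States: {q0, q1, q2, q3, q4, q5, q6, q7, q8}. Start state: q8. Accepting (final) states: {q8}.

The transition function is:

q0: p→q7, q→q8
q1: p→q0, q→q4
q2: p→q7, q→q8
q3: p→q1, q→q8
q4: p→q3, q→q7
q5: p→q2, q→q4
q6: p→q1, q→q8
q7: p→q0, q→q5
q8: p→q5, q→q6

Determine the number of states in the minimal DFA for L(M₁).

Start with accepting vs non-accepting: {q8} | {q0,q1,q2,q3,q4,q5,q6,q7}.
Refine {q0,q1,q2,q3,q4,q5,q6,q7} on symbol q: members go to different blocks, giving {q0,q2,q3,q6} and {q1,q4,q5,q7}.
No further refinement is possible. Final partition (3 blocks): {q8} | {q0,q2,q3,q6} | {q1,q4,q5,q7}.

3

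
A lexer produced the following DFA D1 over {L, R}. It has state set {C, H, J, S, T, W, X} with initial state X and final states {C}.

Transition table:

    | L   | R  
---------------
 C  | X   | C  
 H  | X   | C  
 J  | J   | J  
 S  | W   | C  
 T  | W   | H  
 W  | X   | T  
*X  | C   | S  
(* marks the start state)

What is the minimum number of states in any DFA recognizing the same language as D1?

6

Reachable states from the start: {C,H,S,T,W,X}. Unreachable: {J} — drop them.
P0 = {C} | {H,S,T,W,X}.
Split {H,S,T,W,X} by δ(·,L) → {H,S,T,W} and {X}.
Refine {H,S,T,W} on symbol L: members go to different blocks, giving {H,W} and {S,T}.
On input R, block {H,W} splits into {H} and {W}.
Split {S,T} by δ(·,R) → {S} and {T}.
The partition is now stable with 6 blocks: {C} | {H} | {X} | {S} | {W} | {T}.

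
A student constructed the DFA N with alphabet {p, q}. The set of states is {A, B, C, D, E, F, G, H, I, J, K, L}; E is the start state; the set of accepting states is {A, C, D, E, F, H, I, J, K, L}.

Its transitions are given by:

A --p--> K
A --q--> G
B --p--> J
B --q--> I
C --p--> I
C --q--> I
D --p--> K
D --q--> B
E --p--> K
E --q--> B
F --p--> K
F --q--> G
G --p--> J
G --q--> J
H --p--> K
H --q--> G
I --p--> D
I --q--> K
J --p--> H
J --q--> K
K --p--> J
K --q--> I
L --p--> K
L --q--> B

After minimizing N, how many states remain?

4

Reachable states from the start: {B,D,E,G,H,I,J,K}. Unreachable: {A,C,F,L} — drop them.
Start with accepting vs non-accepting: {D,E,H,I,J,K} | {B,G}.
On input q, block {D,E,H,I,J,K} splits into {D,E,H} and {I,J,K}.
Split {I,J,K} by δ(·,p) → {I,J} and {K}.
Stable partition: {D,E,H} | {B,G} | {I,J} | {K} — 4 equivalence classes.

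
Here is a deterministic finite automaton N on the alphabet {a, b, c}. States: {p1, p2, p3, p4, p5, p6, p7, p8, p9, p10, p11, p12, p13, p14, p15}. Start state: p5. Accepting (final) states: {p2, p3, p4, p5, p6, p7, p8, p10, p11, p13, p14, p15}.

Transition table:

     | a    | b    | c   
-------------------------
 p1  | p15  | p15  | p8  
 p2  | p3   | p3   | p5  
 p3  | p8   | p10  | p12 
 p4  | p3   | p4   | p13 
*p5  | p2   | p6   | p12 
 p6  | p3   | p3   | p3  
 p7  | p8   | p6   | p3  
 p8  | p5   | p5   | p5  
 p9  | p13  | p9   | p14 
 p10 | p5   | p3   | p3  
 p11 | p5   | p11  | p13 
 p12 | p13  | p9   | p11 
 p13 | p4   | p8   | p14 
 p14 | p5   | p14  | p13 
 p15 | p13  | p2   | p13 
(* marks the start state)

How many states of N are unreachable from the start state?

No path from p5 leads to p1, p7, p15; the other 12 states are all reachable.

3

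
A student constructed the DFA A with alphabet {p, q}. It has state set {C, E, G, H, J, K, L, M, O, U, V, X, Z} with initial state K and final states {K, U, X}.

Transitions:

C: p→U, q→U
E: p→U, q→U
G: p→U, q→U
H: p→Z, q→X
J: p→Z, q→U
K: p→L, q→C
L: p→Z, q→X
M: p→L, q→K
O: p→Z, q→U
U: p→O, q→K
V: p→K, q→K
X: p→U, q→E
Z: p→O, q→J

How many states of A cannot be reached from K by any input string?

4

No path from K leads to G, H, M, V; the other 9 states are all reachable.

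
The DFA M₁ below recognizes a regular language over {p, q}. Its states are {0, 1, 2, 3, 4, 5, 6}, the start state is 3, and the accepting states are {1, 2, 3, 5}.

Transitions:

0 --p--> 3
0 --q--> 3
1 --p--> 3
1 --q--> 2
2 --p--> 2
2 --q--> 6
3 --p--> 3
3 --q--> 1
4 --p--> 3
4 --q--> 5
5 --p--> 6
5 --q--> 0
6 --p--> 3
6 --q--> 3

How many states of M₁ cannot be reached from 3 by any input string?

3

Starting at 3 and following transitions, the reachable set is {1, 2, 3, 6}. That leaves 0, 4, 5 unreachable — 3 in total.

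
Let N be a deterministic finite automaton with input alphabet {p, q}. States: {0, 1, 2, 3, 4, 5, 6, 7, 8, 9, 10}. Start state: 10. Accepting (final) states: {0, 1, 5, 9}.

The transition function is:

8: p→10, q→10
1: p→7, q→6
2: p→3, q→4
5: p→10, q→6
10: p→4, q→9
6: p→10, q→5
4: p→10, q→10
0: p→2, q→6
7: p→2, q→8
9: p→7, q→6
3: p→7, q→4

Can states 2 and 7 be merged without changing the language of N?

States {0,1} cannot be reached from the start state, so discard them.
P0 = {5,9} | {2,3,4,6,7,8,10}.
On input q, block {2,3,4,6,7,8,10} splits into {2,3,4,7,8} and {6,10}.
Split {5,9} by δ(·,p) → {5} and {9}.
Refine {2,3,4,7,8} on symbol p: members go to different blocks, giving {2,3,7} and {4,8}.
Refine {6,10} on symbol p: members go to different blocks, giving {6} and {10}.
The partition is now stable with 6 blocks: {5} | {2,3,7} | {6} | {9} | {4,8} | {10}.
2 and 7 lie in the same block of the stable partition, so they are equivalent — no string distinguishes them.

Yes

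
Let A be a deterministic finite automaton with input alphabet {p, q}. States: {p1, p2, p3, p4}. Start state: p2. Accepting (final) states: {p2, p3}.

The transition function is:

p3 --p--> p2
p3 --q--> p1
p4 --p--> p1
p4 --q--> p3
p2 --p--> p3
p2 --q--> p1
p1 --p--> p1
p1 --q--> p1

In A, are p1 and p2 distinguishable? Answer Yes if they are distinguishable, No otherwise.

First remove the unreachable states {p4}; 3 states remain.
Initial partition by acceptance: {p2,p3} | {p1}.
The partition is now stable with 2 blocks: {p2,p3} | {p1}.
p1 and p2 end up in different blocks, so they are distinguishable. For instance, the string 'ε' is accepted from only p2.

Yes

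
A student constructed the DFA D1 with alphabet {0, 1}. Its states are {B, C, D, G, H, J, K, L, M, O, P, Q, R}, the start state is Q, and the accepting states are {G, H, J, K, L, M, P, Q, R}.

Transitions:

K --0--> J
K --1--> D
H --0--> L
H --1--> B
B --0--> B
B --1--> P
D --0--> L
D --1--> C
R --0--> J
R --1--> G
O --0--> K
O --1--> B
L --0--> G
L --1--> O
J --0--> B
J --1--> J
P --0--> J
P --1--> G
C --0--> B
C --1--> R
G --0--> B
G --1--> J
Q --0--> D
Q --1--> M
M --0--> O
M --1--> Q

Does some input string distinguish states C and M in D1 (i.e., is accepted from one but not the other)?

First remove the unreachable states {H}; 12 states remain.
Initial partition by acceptance: {G,J,K,L,M,P,Q,R} | {B,C,D,O}.
Split {G,J,K,L,M,P,Q,R} by δ(·,0) → {G,J,M,Q} and {K,L,P,R}.
Split {B,C,D,O} by δ(·,0) → {B,C} and {D,O}.
Refine {G,J,M,Q} on symbol 0: members go to different blocks, giving {M,Q} and {G,J}.
Refine {K,L,P,R} on symbol 1: members go to different blocks, giving {K,L} and {P,R}.
Stable partition: {M,Q} | {B,C} | {K,L} | {D,O} | {G,J} | {P,R} — 6 equivalence classes.
C and M end up in different blocks, so they are distinguishable. For instance, the string 'ε' is accepted from only M.

Yes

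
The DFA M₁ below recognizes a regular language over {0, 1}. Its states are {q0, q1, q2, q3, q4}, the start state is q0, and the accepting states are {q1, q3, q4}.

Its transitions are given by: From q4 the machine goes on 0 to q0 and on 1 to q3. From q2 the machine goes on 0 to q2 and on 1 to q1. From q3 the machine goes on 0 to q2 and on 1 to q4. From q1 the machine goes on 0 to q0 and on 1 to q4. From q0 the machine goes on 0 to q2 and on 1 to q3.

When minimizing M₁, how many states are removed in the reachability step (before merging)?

0

Exploring from q0, all states are eventually visited, so none are unreachable.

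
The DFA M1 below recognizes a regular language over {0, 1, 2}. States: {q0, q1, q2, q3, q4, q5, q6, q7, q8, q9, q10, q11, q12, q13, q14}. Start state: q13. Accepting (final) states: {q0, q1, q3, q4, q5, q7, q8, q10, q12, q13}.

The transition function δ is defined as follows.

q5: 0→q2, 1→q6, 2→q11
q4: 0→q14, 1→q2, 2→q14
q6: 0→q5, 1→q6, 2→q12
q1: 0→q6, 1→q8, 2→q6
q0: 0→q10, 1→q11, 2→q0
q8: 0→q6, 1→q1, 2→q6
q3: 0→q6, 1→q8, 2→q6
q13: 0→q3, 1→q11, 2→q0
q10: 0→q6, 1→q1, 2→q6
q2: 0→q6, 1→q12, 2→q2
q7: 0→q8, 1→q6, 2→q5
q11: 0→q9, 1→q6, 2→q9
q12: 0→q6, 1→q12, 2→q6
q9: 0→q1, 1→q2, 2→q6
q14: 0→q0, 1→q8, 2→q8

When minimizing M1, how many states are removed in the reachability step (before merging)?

Starting at q13 and following transitions, the reachable set is {q0, q1, q2, q3, q5, q6, q8, q9, q10, q11, q12, q13}. That leaves q4, q7, q14 unreachable — 3 in total.

3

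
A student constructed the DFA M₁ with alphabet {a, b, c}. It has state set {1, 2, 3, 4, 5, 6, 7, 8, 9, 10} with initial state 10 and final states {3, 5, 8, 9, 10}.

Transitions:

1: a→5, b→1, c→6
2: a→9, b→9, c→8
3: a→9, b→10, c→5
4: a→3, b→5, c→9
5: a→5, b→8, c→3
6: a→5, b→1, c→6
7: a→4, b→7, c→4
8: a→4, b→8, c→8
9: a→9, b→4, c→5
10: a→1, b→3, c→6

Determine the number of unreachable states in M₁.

2

BFS from 10 reaches {1, 3, 4, 5, 6, 8, 9, 10}; the 2 state(s) 2, 7 are never visited.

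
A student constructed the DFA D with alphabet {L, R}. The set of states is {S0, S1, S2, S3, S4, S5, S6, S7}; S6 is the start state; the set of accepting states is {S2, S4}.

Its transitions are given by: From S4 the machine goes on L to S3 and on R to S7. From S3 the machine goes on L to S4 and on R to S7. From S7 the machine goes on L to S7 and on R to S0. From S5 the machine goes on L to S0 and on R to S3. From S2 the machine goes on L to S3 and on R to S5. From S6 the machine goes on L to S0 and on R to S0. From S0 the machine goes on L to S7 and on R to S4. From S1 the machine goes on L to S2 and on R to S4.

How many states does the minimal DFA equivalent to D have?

Reachable states from the start: {S0,S3,S4,S6,S7}. Unreachable: {S1,S2,S5} — drop them.
Start with accepting vs non-accepting: {S4} | {S0,S3,S6,S7}.
On input L, block {S0,S3,S6,S7} splits into {S0,S6,S7} and {S3}.
On input R, block {S0,S6,S7} splits into {S6,S7} and {S0}.
On input L, block {S6,S7} splits into {S6} and {S7}.
No further refinement is possible. Final partition (5 blocks): {S4} | {S6} | {S3} | {S0} | {S7}.

5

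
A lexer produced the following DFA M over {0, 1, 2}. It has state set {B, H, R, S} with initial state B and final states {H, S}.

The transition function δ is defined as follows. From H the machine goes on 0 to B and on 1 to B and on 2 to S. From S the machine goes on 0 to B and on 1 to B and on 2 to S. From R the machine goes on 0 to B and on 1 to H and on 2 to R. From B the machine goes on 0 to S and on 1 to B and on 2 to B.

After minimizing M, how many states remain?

States {H,R} cannot be reached from the start state, so discard them.
Initial partition by acceptance: {S} | {B}.
Stable partition: {S} | {B} — 2 equivalence classes.

2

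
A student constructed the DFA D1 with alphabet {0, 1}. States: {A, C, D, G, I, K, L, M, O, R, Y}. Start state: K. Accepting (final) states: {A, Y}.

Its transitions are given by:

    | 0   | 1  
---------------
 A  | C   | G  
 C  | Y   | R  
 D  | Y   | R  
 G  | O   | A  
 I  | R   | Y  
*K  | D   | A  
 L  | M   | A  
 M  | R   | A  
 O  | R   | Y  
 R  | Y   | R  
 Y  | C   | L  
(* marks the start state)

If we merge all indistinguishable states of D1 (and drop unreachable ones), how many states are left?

States {I} cannot be reached from the start state, so discard them.
Initial partition by acceptance: {A,Y} | {C,D,G,K,L,M,O,R}.
On input 0, block {C,D,G,K,L,M,O,R} splits into {G,K,L,M,O} and {C,D,R}.
Refine {G,K,L,M,O} on symbol 0: members go to different blocks, giving {K,M,O} and {G,L}.
No further refinement is possible. Final partition (4 blocks): {A,Y} | {K,M,O} | {C,D,R} | {G,L}.

4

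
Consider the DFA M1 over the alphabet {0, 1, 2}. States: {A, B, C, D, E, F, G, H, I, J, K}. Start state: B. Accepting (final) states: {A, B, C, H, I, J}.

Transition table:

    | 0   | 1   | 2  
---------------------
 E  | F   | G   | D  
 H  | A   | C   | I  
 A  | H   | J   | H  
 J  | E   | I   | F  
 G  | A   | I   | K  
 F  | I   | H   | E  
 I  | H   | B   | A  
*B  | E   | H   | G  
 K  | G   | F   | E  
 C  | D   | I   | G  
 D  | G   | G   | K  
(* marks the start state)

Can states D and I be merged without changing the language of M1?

No

Every state is reachable, so we keep all 11.
P0 = {A,B,C,H,I,J} | {D,E,F,G,K}.
Split {A,B,C,H,I,J} by δ(·,0) → {A,H,I} and {B,C,J}.
Refine {D,E,F,G,K} on symbol 0: members go to different blocks, giving {D,E,K} and {F,G}.
The partition is now stable with 4 blocks: {A,H,I} | {D,E,K} | {B,C,J} | {F,G}.
D and I end up in different blocks, so they are distinguishable. For instance, the string 'ε' is accepted from only I.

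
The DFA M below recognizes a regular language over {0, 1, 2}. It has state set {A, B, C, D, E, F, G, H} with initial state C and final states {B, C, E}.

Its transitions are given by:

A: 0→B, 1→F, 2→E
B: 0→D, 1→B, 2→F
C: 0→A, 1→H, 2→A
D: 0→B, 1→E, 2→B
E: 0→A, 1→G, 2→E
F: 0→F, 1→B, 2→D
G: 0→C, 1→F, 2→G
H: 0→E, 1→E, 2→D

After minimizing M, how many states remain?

All states are reachable from the start state.
P0 = {B,C,E} | {A,D,F,G,H}.
Refine {B,C,E} on symbol 1: members go to different blocks, giving {C,E} and {B}.
Refine {C,E} on symbol 2: members go to different blocks, giving {C} and {E}.
Refine {A,D,F,G,H} on symbol 0: members go to different blocks, giving {A,D} and {F} and {G} and {H}.
Split {A,D} by δ(·,1) → {A} and {D}.
No further refinement is possible. Final partition (8 blocks): {C} | {A} | {B} | {E} | {F} | {G} | {H} | {D}.

8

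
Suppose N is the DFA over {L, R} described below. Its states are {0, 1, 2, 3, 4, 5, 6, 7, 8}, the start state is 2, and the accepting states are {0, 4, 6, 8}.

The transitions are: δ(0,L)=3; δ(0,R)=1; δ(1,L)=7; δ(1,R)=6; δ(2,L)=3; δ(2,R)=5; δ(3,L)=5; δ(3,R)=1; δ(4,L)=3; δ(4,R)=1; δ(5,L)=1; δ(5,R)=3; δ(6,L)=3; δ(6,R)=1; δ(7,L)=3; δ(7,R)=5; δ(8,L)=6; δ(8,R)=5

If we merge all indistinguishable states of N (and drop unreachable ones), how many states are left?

States {0,4,8} cannot be reached from the start state, so discard them.
P0 = {6} | {1,2,3,5,7}.
On input R, block {1,2,3,5,7} splits into {2,3,5,7} and {1}.
Refine {2,3,5,7} on symbol L: members go to different blocks, giving {2,3,7} and {5}.
Refine {2,3,7} on symbol L: members go to different blocks, giving {2,7} and {3}.
The partition is now stable with 5 blocks: {6} | {2,7} | {1} | {5} | {3}.

5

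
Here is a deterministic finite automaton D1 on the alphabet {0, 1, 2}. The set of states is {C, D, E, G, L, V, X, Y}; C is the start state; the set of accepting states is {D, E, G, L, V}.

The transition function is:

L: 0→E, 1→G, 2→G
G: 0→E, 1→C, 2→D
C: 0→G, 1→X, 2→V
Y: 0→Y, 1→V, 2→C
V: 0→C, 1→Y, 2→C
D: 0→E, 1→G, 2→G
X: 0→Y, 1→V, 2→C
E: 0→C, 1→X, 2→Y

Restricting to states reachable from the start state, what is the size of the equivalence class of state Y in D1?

First remove the unreachable states {L}; 7 states remain.
Start with accepting vs non-accepting: {D,E,G,V} | {C,X,Y}.
Refine {D,E,G,V} on symbol 0: members go to different blocks, giving {D,G} and {E,V}.
Split {D,G} by δ(·,1) → {D} and {G}.
On input 0, block {C,X,Y} splits into {X,Y} and {C}.
On input 2, block {E,V} splits into {V} and {E}.
The partition is now stable with 6 blocks: {D} | {X,Y} | {V} | {G} | {C} | {E}.
State Y belongs to the block {X,Y}, which has 2 states.

2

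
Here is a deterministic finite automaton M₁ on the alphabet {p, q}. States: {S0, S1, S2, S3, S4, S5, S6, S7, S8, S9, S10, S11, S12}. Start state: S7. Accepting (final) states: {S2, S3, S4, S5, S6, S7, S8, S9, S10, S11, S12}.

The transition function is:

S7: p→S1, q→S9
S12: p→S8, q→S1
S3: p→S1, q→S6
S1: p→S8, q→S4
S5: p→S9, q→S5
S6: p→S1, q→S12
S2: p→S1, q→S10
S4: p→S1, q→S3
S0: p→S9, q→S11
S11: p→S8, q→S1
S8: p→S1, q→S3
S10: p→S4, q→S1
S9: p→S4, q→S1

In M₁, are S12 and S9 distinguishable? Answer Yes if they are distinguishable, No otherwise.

First remove the unreachable states {S0,S2,S5,S10,S11}; 8 states remain.
P0 = {S3,S4,S6,S7,S8,S9,S12} | {S1}.
Split {S3,S4,S6,S7,S8,S9,S12} by δ(·,p) → {S3,S4,S6,S7,S8} and {S9,S12}.
On input q, block {S3,S4,S6,S7,S8} splits into {S3,S4,S8} and {S6,S7}.
On input q, block {S3,S4,S8} splits into {S4,S8} and {S3}.
The partition is now stable with 5 blocks: {S4,S8} | {S1} | {S9,S12} | {S6,S7} | {S3}.
S12 and S9 lie in the same block of the stable partition, so they are equivalent — no string distinguishes them.

No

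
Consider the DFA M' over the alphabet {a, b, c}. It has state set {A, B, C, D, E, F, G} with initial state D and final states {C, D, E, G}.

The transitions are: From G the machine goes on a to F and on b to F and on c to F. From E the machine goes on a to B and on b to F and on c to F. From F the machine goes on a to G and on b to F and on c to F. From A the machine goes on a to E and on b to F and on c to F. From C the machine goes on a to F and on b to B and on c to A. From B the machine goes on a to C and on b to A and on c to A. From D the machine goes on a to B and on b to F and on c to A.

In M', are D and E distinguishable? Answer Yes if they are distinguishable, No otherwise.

No

Start with accepting vs non-accepting: {C,D,E,G} | {A,B,F}.
No further refinement is possible. Final partition (2 blocks): {C,D,E,G} | {A,B,F}.
D and E lie in the same block of the stable partition, so they are equivalent — no string distinguishes them.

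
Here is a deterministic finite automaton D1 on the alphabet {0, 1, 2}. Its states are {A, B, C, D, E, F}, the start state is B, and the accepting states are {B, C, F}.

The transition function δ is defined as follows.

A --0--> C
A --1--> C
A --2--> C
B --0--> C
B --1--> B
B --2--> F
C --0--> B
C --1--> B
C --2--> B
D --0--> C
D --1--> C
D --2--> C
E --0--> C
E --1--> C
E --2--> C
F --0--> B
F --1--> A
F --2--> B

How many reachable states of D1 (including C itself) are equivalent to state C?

States {D,E} cannot be reached from the start state, so discard them.
Initial partition by acceptance: {B,C,F} | {A}.
On input 1, block {B,C,F} splits into {B,C} and {F}.
Refine {B,C} on symbol 2: members go to different blocks, giving {B} and {C}.
The partition is now stable with 4 blocks: {B} | {A} | {F} | {C}.
State C belongs to the block {C}, which has 1 states.

1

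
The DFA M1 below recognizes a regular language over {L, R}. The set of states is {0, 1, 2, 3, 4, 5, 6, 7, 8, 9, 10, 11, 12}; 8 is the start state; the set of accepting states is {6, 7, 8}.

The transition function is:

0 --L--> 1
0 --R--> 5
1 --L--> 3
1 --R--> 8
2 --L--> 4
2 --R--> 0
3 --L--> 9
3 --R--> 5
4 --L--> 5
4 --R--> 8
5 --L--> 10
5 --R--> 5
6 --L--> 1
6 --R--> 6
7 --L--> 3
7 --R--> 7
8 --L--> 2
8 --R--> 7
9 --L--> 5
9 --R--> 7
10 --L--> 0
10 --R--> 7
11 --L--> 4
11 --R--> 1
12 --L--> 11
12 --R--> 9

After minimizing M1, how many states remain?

First remove the unreachable states {6,11,12}; 10 states remain.
P0 = {7,8} | {0,1,2,3,4,5,9,10}.
On input R, block {0,1,2,3,4,5,9,10} splits into {0,2,3,5} and {1,4,9,10}.
The partition is now stable with 3 blocks: {7,8} | {0,2,3,5} | {1,4,9,10}.

3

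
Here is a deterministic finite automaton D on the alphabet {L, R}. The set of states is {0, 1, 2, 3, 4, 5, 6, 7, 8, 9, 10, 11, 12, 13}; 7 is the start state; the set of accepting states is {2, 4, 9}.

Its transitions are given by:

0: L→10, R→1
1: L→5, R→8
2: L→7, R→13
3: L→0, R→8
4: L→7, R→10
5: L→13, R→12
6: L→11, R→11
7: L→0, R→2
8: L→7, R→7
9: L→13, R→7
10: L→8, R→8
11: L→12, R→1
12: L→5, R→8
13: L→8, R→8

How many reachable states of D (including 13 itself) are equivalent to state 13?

States {3,4,6,9,11} cannot be reached from the start state, so discard them.
P0 = {2} | {0,1,5,7,8,10,12,13}.
On input R, block {0,1,5,7,8,10,12,13} splits into {0,1,5,8,10,12,13} and {7}.
Refine {0,1,5,8,10,12,13} on symbol L: members go to different blocks, giving {0,1,5,10,12,13} and {8}.
Split {0,1,5,10,12,13} by δ(·,L) → {0,1,5,12} and {10,13}.
Split {0,1,5,12} by δ(·,L) → {0,5} and {1,12}.
Stable partition: {2} | {0,5} | {7} | {8} | {10,13} | {1,12} — 6 equivalence classes.
State 13 belongs to the block {10,13}, which has 2 states.

2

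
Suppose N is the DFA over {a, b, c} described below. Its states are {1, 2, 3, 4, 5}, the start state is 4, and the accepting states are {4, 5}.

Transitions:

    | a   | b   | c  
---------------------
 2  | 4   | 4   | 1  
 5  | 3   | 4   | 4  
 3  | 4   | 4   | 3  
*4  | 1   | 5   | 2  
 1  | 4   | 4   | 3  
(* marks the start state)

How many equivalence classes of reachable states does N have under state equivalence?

P0 = {4,5} | {1,2,3}.
On input c, block {4,5} splits into {4} and {5}.
The partition is now stable with 3 blocks: {4} | {1,2,3} | {5}.

3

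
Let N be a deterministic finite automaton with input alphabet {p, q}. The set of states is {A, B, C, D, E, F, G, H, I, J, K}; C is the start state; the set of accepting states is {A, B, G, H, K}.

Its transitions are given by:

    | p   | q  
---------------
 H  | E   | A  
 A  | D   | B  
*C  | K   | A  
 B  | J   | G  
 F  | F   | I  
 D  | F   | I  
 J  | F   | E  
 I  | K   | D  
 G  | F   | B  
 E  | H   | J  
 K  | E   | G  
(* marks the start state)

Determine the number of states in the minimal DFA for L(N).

5

All states are reachable from the start state.
Initial partition by acceptance: {A,B,G,H,K} | {C,D,E,F,I,J}.
On input p, block {C,D,E,F,I,J} splits into {C,E,I} and {D,F,J}.
Split {A,B,G,H,K} by δ(·,p) → {A,B,G} and {H,K}.
On input q, block {C,E,I} splits into {E,I} and {C}.
The partition is now stable with 5 blocks: {A,B,G} | {E,I} | {D,F,J} | {H,K} | {C}.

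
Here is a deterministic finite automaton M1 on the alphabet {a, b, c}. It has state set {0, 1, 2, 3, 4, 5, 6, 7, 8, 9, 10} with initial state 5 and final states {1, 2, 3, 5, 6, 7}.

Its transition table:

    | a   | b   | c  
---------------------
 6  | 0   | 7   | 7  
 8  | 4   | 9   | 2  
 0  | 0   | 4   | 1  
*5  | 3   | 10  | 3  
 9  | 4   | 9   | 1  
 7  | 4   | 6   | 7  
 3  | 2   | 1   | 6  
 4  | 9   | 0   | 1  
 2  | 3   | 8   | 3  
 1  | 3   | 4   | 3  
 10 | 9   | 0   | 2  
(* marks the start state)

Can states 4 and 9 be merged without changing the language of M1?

Every state is reachable, so we keep all 11.
Start with accepting vs non-accepting: {1,2,3,5,6,7} | {0,4,8,9,10}.
On input a, block {1,2,3,5,6,7} splits into {1,2,3,5} and {6,7}.
Refine {1,2,3,5} on symbol b: members go to different blocks, giving {1,2,5} and {3}.
No further refinement is possible. Final partition (4 blocks): {1,2,5} | {0,4,8,9,10} | {6,7} | {3}.
4 and 9 lie in the same block of the stable partition, so they are equivalent — no string distinguishes them.

Yes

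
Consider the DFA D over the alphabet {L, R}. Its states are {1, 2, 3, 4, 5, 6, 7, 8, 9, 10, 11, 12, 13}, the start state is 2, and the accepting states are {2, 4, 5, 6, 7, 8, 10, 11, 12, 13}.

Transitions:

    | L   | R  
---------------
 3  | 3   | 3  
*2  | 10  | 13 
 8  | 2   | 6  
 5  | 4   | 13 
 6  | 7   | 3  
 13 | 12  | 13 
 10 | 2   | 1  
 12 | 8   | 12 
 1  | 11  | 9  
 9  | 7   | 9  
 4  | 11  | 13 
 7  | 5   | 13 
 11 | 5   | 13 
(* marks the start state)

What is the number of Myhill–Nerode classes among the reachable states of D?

Every state is reachable, so we keep all 13.
Initial partition by acceptance: {2,4,5,6,7,8,10,11,12,13} | {1,3,9}.
Split {2,4,5,6,7,8,10,11,12,13} by δ(·,R) → {2,4,5,7,8,11,12,13} and {6,10}.
Split {2,4,5,7,8,11,12,13} by δ(·,L) → {4,5,7,8,11,12,13} and {2}.
Refine {4,5,7,8,11,12,13} on symbol L: members go to different blocks, giving {4,5,7,11,12,13} and {8}.
Refine {4,5,7,11,12,13} on symbol L: members go to different blocks, giving {4,5,7,11,13} and {12}.
On input L, block {4,5,7,11,13} splits into {4,5,7,11} and {13}.
Split {1,3,9} by δ(·,L) → {1,9} and {3}.
Refine {6,10} on symbol L: members go to different blocks, giving {6} and {10}.
No further refinement is possible. Final partition (9 blocks): {4,5,7,11} | {1,9} | {6} | {2} | {8} | {12} | {13} | {3} | {10}.

9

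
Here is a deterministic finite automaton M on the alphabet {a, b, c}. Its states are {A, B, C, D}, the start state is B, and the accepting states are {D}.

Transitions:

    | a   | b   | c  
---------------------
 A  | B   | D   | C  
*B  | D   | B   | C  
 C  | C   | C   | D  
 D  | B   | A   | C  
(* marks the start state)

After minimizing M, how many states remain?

4

All states are reachable from the start state.
Initial partition by acceptance: {D} | {A,B,C}.
Split {A,B,C} by δ(·,a) → {A,C} and {B}.
On input a, block {A,C} splits into {A} and {C}.
Stable partition: {D} | {A} | {B} | {C} — 4 equivalence classes.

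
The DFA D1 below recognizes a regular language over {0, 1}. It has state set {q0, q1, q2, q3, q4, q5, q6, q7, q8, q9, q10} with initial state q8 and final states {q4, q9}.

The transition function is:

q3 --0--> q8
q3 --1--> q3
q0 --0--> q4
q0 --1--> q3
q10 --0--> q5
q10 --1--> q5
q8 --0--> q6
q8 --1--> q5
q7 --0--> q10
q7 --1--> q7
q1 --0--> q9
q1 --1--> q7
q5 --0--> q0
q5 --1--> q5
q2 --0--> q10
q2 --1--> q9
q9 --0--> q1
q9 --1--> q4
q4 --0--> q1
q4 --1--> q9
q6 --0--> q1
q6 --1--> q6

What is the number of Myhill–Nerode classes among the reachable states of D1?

5

States {q2} cannot be reached from the start state, so discard them.
Initial partition by acceptance: {q4,q9} | {q0,q1,q3,q5,q6,q7,q8,q10}.
On input 0, block {q0,q1,q3,q5,q6,q7,q8,q10} splits into {q3,q5,q6,q7,q8,q10} and {q0,q1}.
Split {q3,q5,q6,q7,q8,q10} by δ(·,0) → {q3,q7,q8,q10} and {q5,q6}.
On input 0, block {q3,q7,q8,q10} splits into {q3,q7} and {q8,q10}.
Stable partition: {q4,q9} | {q3,q7} | {q0,q1} | {q5,q6} | {q8,q10} — 5 equivalence classes.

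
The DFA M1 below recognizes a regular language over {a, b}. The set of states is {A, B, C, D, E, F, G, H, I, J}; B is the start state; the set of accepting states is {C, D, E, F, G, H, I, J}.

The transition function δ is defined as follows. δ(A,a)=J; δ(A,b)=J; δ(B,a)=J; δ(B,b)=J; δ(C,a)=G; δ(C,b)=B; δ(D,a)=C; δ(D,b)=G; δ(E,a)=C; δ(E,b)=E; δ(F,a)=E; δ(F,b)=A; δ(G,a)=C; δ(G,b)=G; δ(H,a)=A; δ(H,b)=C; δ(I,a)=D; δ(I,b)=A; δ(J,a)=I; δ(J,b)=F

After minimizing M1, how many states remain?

Reachable states from the start: {A,B,C,D,E,F,G,I,J}. Unreachable: {H} — drop them.
Initial partition by acceptance: {C,D,E,F,G,I,J} | {A,B}.
Split {C,D,E,F,G,I,J} by δ(·,b) → {D,E,G,J} and {C,F,I}.
On input b, block {D,E,G,J} splits into {D,E,G} and {J}.
No further refinement is possible. Final partition (4 blocks): {D,E,G} | {A,B} | {C,F,I} | {J}.

4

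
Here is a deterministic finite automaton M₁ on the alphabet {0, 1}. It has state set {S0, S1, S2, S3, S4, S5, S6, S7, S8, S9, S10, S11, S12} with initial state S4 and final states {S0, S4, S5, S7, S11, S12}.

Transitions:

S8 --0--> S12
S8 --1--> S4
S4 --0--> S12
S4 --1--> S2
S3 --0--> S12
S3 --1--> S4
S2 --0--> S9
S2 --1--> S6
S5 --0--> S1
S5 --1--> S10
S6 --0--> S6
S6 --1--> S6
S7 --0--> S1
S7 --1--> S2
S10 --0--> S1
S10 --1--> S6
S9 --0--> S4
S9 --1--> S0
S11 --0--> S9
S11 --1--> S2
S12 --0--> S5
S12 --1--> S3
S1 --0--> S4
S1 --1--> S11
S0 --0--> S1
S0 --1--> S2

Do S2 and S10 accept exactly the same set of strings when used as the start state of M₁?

Yes

States {S7,S8} cannot be reached from the start state, so discard them.
P0 = {S0,S4,S5,S11,S12} | {S1,S2,S3,S6,S9,S10}.
On input 0, block {S0,S4,S5,S11,S12} splits into {S0,S5,S11} and {S4,S12}.
Split {S1,S2,S3,S6,S9,S10} by δ(·,0) → {S1,S3,S9} and {S2,S6,S10}.
On input 1, block {S1,S3,S9} splits into {S1,S9} and {S3}.
Refine {S4,S12} on symbol 0: members go to different blocks, giving {S4} and {S12}.
Refine {S2,S6,S10} on symbol 0: members go to different blocks, giving {S2,S10} and {S6}.
No further refinement is possible. Final partition (7 blocks): {S0,S5,S11} | {S1,S9} | {S4} | {S2,S10} | {S3} | {S12} | {S6}.
S2 and S10 lie in the same block of the stable partition, so they are equivalent — no string distinguishes them.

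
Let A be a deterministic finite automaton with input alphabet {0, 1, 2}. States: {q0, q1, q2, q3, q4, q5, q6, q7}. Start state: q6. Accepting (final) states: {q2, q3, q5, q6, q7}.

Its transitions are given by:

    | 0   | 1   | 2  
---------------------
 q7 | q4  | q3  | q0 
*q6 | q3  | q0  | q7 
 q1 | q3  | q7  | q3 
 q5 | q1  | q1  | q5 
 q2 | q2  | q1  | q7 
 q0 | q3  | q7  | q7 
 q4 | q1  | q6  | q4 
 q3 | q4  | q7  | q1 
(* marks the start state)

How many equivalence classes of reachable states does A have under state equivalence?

First remove the unreachable states {q2,q5}; 6 states remain.
Start with accepting vs non-accepting: {q3,q6,q7} | {q0,q1,q4}.
Split {q3,q6,q7} by δ(·,0) → {q3,q7} and {q6}.
Refine {q0,q1,q4} on symbol 0: members go to different blocks, giving {q0,q1} and {q4}.
No further refinement is possible. Final partition (4 blocks): {q3,q7} | {q0,q1} | {q6} | {q4}.

4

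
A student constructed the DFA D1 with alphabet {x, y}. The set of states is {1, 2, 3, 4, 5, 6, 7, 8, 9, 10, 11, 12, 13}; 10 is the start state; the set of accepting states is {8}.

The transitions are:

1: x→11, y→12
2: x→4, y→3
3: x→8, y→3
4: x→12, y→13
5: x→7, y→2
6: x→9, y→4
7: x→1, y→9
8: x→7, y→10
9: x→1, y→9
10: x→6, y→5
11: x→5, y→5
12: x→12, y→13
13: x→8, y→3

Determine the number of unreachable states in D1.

0

A breadth-first search from the start state visits every state.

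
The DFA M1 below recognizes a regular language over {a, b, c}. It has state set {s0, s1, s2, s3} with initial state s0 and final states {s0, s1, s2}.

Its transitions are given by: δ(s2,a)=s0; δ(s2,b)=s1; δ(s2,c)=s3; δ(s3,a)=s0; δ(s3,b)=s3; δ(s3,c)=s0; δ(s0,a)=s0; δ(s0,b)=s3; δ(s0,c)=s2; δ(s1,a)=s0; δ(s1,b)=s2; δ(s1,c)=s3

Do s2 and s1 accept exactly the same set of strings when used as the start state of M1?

Every state is reachable, so we keep all 4.
Initial partition by acceptance: {s0,s1,s2} | {s3}.
Split {s0,s1,s2} by δ(·,b) → {s1,s2} and {s0}.
The partition is now stable with 3 blocks: {s1,s2} | {s3} | {s0}.
s2 and s1 lie in the same block of the stable partition, so they are equivalent — no string distinguishes them.

Yes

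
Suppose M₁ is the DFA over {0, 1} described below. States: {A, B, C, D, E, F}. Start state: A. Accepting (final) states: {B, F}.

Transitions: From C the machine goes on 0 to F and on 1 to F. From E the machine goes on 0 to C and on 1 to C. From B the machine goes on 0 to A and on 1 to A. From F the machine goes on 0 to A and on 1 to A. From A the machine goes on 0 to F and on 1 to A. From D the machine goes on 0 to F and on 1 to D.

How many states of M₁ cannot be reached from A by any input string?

BFS from A reaches {A, F}; the 4 state(s) B, C, D, E are never visited.

4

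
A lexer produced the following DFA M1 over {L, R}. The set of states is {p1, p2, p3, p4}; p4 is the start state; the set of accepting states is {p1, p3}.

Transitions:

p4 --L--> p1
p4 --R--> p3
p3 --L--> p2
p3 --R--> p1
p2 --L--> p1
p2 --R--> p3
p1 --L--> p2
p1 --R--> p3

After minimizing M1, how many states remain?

All states are reachable from the start state.
Start with accepting vs non-accepting: {p1,p3} | {p2,p4}.
The partition is now stable with 2 blocks: {p1,p3} | {p2,p4}.

2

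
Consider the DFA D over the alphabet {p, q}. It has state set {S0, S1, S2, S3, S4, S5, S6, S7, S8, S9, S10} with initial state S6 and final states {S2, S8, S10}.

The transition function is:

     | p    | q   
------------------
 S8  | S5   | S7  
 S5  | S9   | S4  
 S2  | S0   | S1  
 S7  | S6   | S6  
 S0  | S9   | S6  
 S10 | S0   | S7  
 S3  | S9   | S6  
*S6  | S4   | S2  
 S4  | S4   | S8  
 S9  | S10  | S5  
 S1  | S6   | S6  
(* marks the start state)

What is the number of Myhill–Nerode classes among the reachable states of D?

5

States {S3} cannot be reached from the start state, so discard them.
P0 = {S2,S8,S10} | {S0,S1,S4,S5,S6,S7,S9}.
On input p, block {S0,S1,S4,S5,S6,S7,S9} splits into {S0,S1,S4,S5,S6,S7} and {S9}.
Split {S0,S1,S4,S5,S6,S7} by δ(·,p) → {S1,S4,S6,S7} and {S0,S5}.
Split {S1,S4,S6,S7} by δ(·,q) → {S1,S7} and {S4,S6}.
Stable partition: {S2,S8,S10} | {S1,S7} | {S9} | {S0,S5} | {S4,S6} — 5 equivalence classes.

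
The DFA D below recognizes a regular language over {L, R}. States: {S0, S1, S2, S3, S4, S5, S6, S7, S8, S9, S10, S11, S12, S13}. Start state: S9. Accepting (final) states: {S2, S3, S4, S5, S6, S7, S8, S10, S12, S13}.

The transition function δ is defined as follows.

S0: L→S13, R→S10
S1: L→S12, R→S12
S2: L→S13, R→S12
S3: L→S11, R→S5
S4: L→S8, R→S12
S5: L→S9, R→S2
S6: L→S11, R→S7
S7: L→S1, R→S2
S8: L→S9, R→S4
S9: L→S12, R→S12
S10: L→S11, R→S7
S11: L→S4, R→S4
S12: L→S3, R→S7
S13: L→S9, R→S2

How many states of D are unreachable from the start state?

BFS from S9 reaches {S1, S2, S3, S4, S5, S7, S8, S9, S11, S12, S13}; the 3 state(s) S0, S6, S10 are never visited.

3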